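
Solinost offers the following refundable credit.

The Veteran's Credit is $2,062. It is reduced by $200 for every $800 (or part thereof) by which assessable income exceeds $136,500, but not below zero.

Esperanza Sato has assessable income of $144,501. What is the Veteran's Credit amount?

Veteran's Credit: income exceeds $136,500 by $8,001 → 11 increments × $200 = $2,200 ≥ base, so the credit is $0.

$0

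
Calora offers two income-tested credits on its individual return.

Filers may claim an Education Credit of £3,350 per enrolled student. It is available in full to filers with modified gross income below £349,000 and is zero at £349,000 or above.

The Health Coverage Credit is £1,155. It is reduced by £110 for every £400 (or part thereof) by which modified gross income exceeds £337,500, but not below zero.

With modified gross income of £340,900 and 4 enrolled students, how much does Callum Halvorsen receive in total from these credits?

£13,565

Education Credit: base = 4 × £3,350 = £13,400. £340,900 is below the £349,000 cutoff, so the full £13,400 applies.
Health Coverage Credit: income exceeds £337,500 by £3,400, which is 9 full-or-partial £400 increments; reduction = 9 × £110 = £990, leaving £165.
Total: £13,400 + £165 = £13,565.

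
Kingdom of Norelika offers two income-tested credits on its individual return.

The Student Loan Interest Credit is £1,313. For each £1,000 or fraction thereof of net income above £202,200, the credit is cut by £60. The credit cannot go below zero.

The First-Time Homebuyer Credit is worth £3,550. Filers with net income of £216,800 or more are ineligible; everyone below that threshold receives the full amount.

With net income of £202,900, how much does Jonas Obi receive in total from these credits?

£4,803

Student Loan Interest Credit: income exceeds £202,200 by £700, which is 1 full-or-partial £1,000 increment; reduction = 1 × £60 = £60, leaving £1,253.
First-Time Homebuyer Credit: £202,900 is below the £216,800 cutoff, so the full £3,550 applies.
Total: £1,253 + £3,550 = £4,803.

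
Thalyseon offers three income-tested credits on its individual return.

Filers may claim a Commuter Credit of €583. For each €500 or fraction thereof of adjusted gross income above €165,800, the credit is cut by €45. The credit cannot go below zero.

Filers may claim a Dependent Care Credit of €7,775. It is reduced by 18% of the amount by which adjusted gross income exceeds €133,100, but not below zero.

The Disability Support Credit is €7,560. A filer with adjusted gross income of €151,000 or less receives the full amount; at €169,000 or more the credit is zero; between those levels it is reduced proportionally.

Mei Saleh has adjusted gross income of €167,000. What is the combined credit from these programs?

€2,961

Commuter Credit: income exceeds €165,800 by €1,200, which is 3 full-or-partial €500 increments; reduction = 3 × €45 = €135, leaving €448.
Dependent Care Credit: 18% of the €33,900 excess over €133,100 is €6,102; credit = €7,775 − €6,102 = €1,673.
Disability Support Credit: €167,000 is €16,000 into a €18,000 phase-out range, leaving 2,000/18,000 of the credit: €7,560 × 2,000/18,000 = €840.
Total: €448 + €1,673 + €840 = €2,961.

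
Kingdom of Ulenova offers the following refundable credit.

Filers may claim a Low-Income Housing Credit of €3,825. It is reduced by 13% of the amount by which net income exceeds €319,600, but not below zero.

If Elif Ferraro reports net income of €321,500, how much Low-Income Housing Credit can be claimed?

Low-Income Housing Credit: 13% of the €1,900 excess over €319,600 is €247; credit = €3,825 − €247 = €3,578.

€3,578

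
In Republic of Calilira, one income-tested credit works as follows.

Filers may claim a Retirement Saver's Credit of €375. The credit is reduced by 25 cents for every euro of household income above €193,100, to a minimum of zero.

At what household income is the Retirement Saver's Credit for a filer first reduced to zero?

The credit falls by 25% of each euro above €193,100, so it reaches zero when the excess is €375 / 25% = €1,500: income = €193,100 + €1,500 = €194,600.

€194,600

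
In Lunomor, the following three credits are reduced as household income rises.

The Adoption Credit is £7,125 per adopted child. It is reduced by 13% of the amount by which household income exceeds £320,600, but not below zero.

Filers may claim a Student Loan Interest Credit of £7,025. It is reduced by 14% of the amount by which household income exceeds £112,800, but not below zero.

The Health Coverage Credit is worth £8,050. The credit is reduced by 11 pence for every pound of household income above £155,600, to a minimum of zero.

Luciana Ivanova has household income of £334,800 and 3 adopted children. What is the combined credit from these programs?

Adoption Credit: base = 3 × £7,125 = £21,375. 13% of the £14,200 excess over £320,600 is £1,846; credit = £21,375 − £1,846 = £19,529.
Student Loan Interest Credit: 14% of the £222,000 excess over £112,800 is £31,080 ≥ base, so the credit is £0.
Health Coverage Credit: 11% of the £179,200 excess over £155,600 is £19,712 ≥ base, so the credit is £0.
Total: £19,529 + £0 + £0 = £19,529.

£19,529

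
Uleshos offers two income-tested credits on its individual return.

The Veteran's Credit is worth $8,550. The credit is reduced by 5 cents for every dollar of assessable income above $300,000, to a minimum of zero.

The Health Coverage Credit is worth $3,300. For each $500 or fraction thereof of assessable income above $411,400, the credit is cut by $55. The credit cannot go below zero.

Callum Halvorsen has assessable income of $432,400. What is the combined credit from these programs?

Veteran's Credit: 5% of the $132,400 excess over $300,000 is $6,620; credit = $8,550 − $6,620 = $1,930.
Health Coverage Credit: income exceeds $411,400 by $21,000, which is 42 full-or-partial $500 increments; reduction = 42 × $55 = $2,310, leaving $990.
Total: $1,930 + $990 = $2,920.

$2,920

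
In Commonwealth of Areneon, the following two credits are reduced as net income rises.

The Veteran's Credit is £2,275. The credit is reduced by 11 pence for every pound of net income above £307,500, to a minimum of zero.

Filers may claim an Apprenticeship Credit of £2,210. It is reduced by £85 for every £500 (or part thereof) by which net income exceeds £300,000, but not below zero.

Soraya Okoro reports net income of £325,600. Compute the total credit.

Veteran's Credit: 11% of the £18,100 excess over £307,500 is £1,991; credit = £2,275 − £1,991 = £284.
Apprenticeship Credit: income exceeds £300,000 by £25,600 → 52 increments × £85 = £4,420 ≥ base, so the credit is £0.
Total: £284 + £0 = £284.

£284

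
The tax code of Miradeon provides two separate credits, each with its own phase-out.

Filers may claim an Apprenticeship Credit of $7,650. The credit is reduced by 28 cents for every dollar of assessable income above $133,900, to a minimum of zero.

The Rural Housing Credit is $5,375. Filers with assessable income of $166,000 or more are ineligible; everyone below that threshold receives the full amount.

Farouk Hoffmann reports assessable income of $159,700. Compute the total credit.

Apprenticeship Credit: 28% of the $25,800 excess over $133,900 is $7,224; credit = $7,650 − $7,224 = $426.
Rural Housing Credit: $159,700 is below the $166,000 cutoff, so the full $5,375 applies.
Total: $426 + $5,375 = $5,801.

$5,801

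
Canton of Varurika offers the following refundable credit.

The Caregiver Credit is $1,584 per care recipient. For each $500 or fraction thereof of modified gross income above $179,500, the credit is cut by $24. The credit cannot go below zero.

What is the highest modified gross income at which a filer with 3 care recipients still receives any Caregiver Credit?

Full credit = 3 × $1,584 = $4,752.
After 197 increments the reduction is 197 × $24 = $4,728, leaving $24; one more increment wipes it out. Increment 197 ends at excess 197 × $500 = $98,500, so the highest qualifying income is $179,500 + $98,500 = $278,000.

$278,000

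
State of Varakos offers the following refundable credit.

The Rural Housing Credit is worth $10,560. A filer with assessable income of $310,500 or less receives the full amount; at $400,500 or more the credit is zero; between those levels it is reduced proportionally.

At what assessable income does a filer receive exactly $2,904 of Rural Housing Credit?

$2,904 is 2,904/10,560 of the full $10,560, so 7,656/10,560 of the $90,000 range has been used: income = $310,500 + $90,000 × 7,656/10,560 = $375,750.

$375,750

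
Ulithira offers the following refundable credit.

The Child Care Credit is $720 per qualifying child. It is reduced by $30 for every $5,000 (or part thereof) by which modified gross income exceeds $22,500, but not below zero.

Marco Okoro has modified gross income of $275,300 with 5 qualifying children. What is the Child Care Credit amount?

$2,070

Child Care Credit: base = 5 × $720 = $3,600. income exceeds $22,500 by $252,800, which is 51 full-or-partial $5,000 increments; reduction = 51 × $30 = $1,530, leaving $2,070.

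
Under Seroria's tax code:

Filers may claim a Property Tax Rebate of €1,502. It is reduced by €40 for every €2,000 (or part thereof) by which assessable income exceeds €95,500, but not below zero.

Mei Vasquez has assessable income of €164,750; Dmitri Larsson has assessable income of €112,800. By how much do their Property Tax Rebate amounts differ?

€1,040

Mei (€164,750): Property Tax Rebate: income exceeds €95,500 by €69,250, which is 35 full-or-partial €2,000 increments; reduction = 35 × €40 = €1,400, leaving €102.
Dmitri (€112,800): Property Tax Rebate: income exceeds €95,500 by €17,300, which is 9 full-or-partial €2,000 increments; reduction = 9 × €40 = €360, leaving €1,142.
Difference: |€102 − €1,142| = €1,040.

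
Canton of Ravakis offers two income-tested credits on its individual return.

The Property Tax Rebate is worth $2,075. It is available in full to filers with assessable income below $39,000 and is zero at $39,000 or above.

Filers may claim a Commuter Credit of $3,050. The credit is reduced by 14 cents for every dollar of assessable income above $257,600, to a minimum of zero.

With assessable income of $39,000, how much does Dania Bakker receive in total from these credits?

Property Tax Rebate: $39,000 meets or exceeds the $39,000 cutoff, so the credit is $0.
Commuter Credit: $39,000 is at or below the $257,600 threshold, so the full $3,050 applies.
Total: $0 + $3,050 = $3,050.

$3,050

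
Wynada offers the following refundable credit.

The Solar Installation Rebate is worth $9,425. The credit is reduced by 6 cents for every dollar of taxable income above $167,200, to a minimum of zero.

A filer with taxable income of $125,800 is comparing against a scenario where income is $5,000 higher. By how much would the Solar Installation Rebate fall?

$0

At $125,800 — $125,800 is at or below the $167,200 threshold, so the full $9,425 applies.
At $130,800 — $130,800 is at or below the $167,200 threshold, so the full $9,425 applies.
Lost: $9,425 − $9,425 = $0.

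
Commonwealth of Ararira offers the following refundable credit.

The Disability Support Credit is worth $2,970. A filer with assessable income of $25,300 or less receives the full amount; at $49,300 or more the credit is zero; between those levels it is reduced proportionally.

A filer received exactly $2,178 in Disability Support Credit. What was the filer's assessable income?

$31,700

$2,178 is 2,178/2,970 of the full $2,970, so 792/2,970 of the $24,000 range has been used: income = $25,300 + $24,000 × 792/2,970 = $31,700.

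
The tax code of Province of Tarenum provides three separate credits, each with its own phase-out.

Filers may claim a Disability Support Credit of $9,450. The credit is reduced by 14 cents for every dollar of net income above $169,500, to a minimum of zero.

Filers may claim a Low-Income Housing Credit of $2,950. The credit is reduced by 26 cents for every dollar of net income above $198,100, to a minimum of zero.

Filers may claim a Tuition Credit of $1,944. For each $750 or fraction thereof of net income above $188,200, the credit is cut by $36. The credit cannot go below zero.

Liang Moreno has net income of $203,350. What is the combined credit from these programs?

Disability Support Credit: 14% of the $33,850 excess over $169,500 is $4,739; credit = $9,450 − $4,739 = $4,711.
Low-Income Housing Credit: 26% of the $5,250 excess over $198,100 is $1,365; credit = $2,950 − $1,365 = $1,585.
Tuition Credit: income exceeds $188,200 by $15,150, which is 21 full-or-partial $750 increments; reduction = 21 × $36 = $756, leaving $1,188.
Total: $4,711 + $1,585 + $1,188 = $7,484.

$7,484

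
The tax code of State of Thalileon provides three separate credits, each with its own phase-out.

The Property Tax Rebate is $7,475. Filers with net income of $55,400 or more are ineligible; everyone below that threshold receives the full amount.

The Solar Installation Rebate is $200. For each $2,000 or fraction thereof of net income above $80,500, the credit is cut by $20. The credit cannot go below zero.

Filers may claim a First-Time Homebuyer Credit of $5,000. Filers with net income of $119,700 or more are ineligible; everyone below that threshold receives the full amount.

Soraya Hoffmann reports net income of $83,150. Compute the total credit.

Property Tax Rebate: $83,150 meets or exceeds the $55,400 cutoff, so the credit is $0.
Solar Installation Rebate: income exceeds $80,500 by $2,650, which is 2 full-or-partial $2,000 increments; reduction = 2 × $20 = $40, leaving $160.
First-Time Homebuyer Credit: $83,150 is below the $119,700 cutoff, so the full $5,000 applies.
Total: $0 + $160 + $5,000 = $5,160.

$5,160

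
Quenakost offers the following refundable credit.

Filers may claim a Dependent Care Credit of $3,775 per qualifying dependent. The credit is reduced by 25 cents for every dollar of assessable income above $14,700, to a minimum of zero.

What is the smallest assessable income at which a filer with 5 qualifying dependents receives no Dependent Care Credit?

$90,200

Full credit = 5 × $3,775 = $18,875.
The credit falls by 25% of each dollar above $14,700, so it reaches zero when the excess is $18,875 / 25% = $75,500: income = $14,700 + $75,500 = $90,200.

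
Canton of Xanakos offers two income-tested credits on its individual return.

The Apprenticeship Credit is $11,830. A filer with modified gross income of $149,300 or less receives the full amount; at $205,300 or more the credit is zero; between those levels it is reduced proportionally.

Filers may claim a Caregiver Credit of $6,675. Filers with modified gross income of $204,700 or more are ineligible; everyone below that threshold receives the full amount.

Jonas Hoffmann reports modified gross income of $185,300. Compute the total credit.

$10,900

Apprenticeship Credit: $185,300 is $36,000 into a $56,000 phase-out range, leaving 20,000/56,000 of the credit: $11,830 × 20,000/56,000 = $4,225.
Caregiver Credit: $185,300 is below the $204,700 cutoff, so the full $6,675 applies.
Total: $4,225 + $6,675 = $10,900.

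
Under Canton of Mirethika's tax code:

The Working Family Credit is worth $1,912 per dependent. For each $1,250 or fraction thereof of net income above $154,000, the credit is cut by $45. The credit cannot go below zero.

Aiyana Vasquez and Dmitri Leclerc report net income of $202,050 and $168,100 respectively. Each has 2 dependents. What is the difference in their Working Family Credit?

$1,215

Aiyana ($202,050): Working Family Credit: base = 2 × $1,912 = $3,824. income exceeds $154,000 by $48,050, which is 39 full-or-partial $1,250 increments; reduction = 39 × $45 = $1,755, leaving $2,069.
Dmitri ($168,100): Working Family Credit: base = 2 × $1,912 = $3,824. income exceeds $154,000 by $14,100, which is 12 full-or-partial $1,250 increments; reduction = 12 × $45 = $540, leaving $3,284.
Difference: |$2,069 − $3,284| = $1,215.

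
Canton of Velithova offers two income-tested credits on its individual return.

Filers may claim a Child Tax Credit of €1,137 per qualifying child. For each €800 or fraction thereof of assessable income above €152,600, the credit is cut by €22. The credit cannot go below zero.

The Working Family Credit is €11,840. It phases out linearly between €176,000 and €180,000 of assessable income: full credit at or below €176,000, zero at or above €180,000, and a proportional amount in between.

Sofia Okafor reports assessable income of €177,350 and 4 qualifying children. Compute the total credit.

€11,710

Child Tax Credit: base = 4 × €1,137 = €4,548. income exceeds €152,600 by €24,750, which is 31 full-or-partial €800 increments; reduction = 31 × €22 = €682, leaving €3,866.
Working Family Credit: €177,350 is €1,350 into a €4,000 phase-out range, leaving 2,650/4,000 of the credit: €11,840 × 2,650/4,000 = €7,844.
Total: €3,866 + €7,844 = €11,710.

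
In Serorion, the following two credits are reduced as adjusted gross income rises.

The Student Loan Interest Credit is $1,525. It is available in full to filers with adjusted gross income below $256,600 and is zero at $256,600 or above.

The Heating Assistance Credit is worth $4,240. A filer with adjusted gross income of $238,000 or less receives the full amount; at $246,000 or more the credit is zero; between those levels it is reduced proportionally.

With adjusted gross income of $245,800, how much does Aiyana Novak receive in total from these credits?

Student Loan Interest Credit: $245,800 is below the $256,600 cutoff, so the full $1,525 applies.
Heating Assistance Credit: $245,800 is $7,800 into a $8,000 phase-out range, leaving 200/8,000 of the credit: $4,240 × 200/8,000 = $106.
Total: $1,525 + $106 = $1,631.

$1,631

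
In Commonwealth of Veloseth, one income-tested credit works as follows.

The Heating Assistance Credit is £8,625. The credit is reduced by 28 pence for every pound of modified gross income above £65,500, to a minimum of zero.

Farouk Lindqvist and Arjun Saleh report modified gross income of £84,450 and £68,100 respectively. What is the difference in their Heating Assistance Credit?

Farouk (£84,450): Heating Assistance Credit: 28% of the £18,950 excess over £65,500 is £5,306; credit = £8,625 − £5,306 = £3,319.
Arjun (£68,100): Heating Assistance Credit: 28% of the £2,600 excess over £65,500 is £728; credit = £8,625 − £728 = £7,897.
Difference: |£3,319 − £7,897| = £4,578.

£4,578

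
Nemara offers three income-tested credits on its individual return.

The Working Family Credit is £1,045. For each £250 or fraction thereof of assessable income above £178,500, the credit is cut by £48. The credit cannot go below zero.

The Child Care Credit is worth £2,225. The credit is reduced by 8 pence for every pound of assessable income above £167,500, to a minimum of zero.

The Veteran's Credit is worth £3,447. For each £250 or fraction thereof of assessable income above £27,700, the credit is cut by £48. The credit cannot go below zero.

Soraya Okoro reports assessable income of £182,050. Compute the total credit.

Working Family Credit: income exceeds £178,500 by £3,550, which is 15 full-or-partial £250 increments; reduction = 15 × £48 = £720, leaving £325.
Child Care Credit: 8% of the £14,550 excess over £167,500 is £1,164; credit = £2,225 − £1,164 = £1,061.
Veteran's Credit: income exceeds £27,700 by £154,350 → 618 increments × £48 = £29,664 ≥ base, so the credit is £0.
Total: £325 + £1,061 + £0 = £1,386.

£1,386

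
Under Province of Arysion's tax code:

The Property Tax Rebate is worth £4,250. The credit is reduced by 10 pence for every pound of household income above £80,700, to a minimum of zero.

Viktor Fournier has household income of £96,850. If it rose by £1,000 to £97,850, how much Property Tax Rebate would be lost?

£100

At £96,850 — 10% of the £16,150 excess over £80,700 is £1,615; credit = £4,250 − £1,615 = £2,635.
At £97,850 — 10% of the £17,150 excess over £80,700 is £1,715; credit = £4,250 − £1,715 = £2,535.
Lost: £2,635 − £2,535 = £100.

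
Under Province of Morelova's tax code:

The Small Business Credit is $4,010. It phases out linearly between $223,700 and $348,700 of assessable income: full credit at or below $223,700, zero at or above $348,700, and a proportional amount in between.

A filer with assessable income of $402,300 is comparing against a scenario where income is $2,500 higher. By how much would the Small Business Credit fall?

$0

At $402,300 — $402,300 is at or above $348,700, so the credit is $0.
At $404,800 — $404,800 is at or above $348,700, so the credit is $0.
Lost: $0 − $0 = $0.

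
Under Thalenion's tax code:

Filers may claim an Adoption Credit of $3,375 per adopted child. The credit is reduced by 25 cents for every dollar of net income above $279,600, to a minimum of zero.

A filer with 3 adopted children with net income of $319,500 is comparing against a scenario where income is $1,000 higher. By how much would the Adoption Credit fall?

At $319,500 — base = 3 × $3,375 = $10,125. 25% of the $39,900 excess over $279,600 is $9,975; credit = $10,125 − $9,975 = $150.
At $320,500 — base = 3 × $3,375 = $10,125. 25% of the $40,900 excess over $279,600 is $10,225 ≥ base, so the credit is $0.
Lost: $150 − $0 = $150.

$150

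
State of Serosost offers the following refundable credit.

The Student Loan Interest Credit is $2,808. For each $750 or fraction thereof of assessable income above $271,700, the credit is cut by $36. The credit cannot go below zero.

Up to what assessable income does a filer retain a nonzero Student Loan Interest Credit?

$329,450

After 77 increments the reduction is 77 × $36 = $2,772, leaving $36; one more increment wipes it out. Increment 77 ends at excess 77 × $750 = $57,750, so the highest qualifying income is $271,700 + $57,750 = $329,450.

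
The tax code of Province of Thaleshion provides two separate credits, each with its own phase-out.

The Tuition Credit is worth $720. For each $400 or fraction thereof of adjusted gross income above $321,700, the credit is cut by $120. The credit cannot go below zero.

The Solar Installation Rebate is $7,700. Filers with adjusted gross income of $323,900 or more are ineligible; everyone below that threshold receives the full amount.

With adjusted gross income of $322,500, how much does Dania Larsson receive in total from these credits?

Tuition Credit: income exceeds $321,700 by $800, which is 2 full-or-partial $400 increments; reduction = 2 × $120 = $240, leaving $480.
Solar Installation Rebate: $322,500 is below the $323,900 cutoff, so the full $7,700 applies.
Total: $480 + $7,700 = $8,180.

$8,180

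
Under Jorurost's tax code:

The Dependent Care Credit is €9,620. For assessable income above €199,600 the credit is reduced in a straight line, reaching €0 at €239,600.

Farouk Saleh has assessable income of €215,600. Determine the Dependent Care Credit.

€5,772

Dependent Care Credit: €215,600 is €16,000 into a €40,000 phase-out range, leaving 24,000/40,000 of the credit: €9,620 × 24,000/40,000 = €5,772.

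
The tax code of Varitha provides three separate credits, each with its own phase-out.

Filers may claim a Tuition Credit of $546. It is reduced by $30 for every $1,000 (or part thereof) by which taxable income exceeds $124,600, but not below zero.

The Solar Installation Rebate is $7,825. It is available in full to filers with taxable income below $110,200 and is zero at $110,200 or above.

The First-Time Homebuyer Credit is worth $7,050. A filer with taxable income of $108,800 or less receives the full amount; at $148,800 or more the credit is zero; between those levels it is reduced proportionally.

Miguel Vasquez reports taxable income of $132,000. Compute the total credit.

Tuition Credit: income exceeds $124,600 by $7,400, which is 8 full-or-partial $1,000 increments; reduction = 8 × $30 = $240, leaving $306.
Solar Installation Rebate: $132,000 meets or exceeds the $110,200 cutoff, so the credit is $0.
First-Time Homebuyer Credit: $132,000 is $23,200 into a $40,000 phase-out range, leaving 16,800/40,000 of the credit: $7,050 × 16,800/40,000 = $2,961.
Total: $306 + $0 + $2,961 = $3,267.

$3,267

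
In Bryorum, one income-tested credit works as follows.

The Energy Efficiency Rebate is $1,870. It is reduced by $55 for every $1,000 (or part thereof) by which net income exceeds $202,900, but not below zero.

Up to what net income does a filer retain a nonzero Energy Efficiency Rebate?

$235,900

After 33 increments the reduction is 33 × $55 = $1,815, leaving $55; one more increment wipes it out. Increment 33 ends at excess 33 × $1,000 = $33,000, so the highest qualifying income is $202,900 + $33,000 = $235,900.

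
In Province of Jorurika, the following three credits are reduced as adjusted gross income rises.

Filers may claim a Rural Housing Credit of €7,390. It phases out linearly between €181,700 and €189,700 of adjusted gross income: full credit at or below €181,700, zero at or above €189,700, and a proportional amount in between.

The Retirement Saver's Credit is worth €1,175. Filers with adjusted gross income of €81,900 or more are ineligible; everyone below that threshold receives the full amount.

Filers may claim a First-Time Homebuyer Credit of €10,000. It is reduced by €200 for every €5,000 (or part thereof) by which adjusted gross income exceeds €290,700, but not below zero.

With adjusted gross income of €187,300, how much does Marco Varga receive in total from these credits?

Rural Housing Credit: €187,300 is €5,600 into a €8,000 phase-out range, leaving 2,400/8,000 of the credit: €7,390 × 2,400/8,000 = €2,217.
Retirement Saver's Credit: €187,300 meets or exceeds the €81,900 cutoff, so the credit is €0.
First-Time Homebuyer Credit: €187,300 is at or below the €290,700 threshold, so the full €10,000 applies.
Total: €2,217 + €0 + €10,000 = €12,217.

€12,217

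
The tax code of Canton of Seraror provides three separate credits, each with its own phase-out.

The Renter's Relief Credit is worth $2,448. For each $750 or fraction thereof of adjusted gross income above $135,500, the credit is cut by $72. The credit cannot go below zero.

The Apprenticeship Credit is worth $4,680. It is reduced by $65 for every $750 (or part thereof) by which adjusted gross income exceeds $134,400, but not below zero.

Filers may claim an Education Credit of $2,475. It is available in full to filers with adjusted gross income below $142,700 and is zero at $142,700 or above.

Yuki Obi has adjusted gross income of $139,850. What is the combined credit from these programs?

$8,651

Renter's Relief Credit: income exceeds $135,500 by $4,350, which is 6 full-or-partial $750 increments; reduction = 6 × $72 = $432, leaving $2,016.
Apprenticeship Credit: income exceeds $134,400 by $5,450, which is 8 full-or-partial $750 increments; reduction = 8 × $65 = $520, leaving $4,160.
Education Credit: $139,850 is below the $142,700 cutoff, so the full $2,475 applies.
Total: $2,016 + $4,160 + $2,475 = $8,651.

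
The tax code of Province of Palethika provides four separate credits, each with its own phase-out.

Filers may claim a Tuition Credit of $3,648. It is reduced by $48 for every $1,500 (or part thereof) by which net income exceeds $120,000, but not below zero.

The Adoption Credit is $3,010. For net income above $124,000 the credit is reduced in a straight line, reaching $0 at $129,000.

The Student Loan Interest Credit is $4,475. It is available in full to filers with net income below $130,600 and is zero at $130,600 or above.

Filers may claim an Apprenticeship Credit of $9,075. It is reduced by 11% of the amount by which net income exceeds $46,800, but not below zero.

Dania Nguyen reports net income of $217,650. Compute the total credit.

$480

Tuition Credit: income exceeds $120,000 by $97,650, which is 66 full-or-partial $1,500 increments; reduction = 66 × $48 = $3,168, leaving $480.
Adoption Credit: $217,650 is at or above $129,000, so the credit is $0.
Student Loan Interest Credit: $217,650 meets or exceeds the $130,600 cutoff, so the credit is $0.
Apprenticeship Credit: 11% of the $170,850 excess over $46,800 is $18,793.50 ≥ base, so the credit is $0.
Total: $480 + $0 + $0 + $0 = $480.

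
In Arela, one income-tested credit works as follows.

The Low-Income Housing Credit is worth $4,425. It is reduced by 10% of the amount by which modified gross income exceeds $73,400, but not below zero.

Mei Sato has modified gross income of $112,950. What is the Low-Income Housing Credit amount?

$470

Low-Income Housing Credit: 10% of the $39,550 excess over $73,400 is $3,955; credit = $4,425 − $3,955 = $470.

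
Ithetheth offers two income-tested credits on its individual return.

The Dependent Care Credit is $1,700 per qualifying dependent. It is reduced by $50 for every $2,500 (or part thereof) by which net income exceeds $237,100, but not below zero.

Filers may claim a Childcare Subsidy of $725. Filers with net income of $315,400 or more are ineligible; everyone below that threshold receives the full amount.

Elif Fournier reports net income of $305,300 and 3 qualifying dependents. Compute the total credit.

Dependent Care Credit: base = 3 × $1,700 = $5,100. income exceeds $237,100 by $68,200, which is 28 full-or-partial $2,500 increments; reduction = 28 × $50 = $1,400, leaving $3,700.
Childcare Subsidy: $305,300 is below the $315,400 cutoff, so the full $725 applies.
Total: $3,700 + $725 = $4,425.

$4,425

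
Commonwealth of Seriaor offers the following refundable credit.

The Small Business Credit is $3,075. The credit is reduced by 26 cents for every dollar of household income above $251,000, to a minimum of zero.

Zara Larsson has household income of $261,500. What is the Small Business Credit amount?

Small Business Credit: 26% of the $10,500 excess over $251,000 is $2,730; credit = $3,075 − $2,730 = $345.

$345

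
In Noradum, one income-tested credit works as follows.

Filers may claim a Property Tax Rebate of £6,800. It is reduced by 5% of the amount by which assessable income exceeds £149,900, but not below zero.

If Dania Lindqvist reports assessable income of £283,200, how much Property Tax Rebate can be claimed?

Property Tax Rebate: 5% of the £133,300 excess over £149,900 is £6,665; credit = £6,800 − £6,665 = £135.

£135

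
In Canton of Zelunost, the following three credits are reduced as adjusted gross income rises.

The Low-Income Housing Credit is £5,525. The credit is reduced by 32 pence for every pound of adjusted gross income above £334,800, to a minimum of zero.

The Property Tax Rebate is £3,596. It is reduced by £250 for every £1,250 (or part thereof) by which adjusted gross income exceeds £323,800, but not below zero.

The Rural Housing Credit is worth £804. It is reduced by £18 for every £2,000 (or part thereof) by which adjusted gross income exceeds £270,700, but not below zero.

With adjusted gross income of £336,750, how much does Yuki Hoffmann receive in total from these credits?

Low-Income Housing Credit: 32% of the £1,950 excess over £334,800 is £624; credit = £5,525 − £624 = £4,901.
Property Tax Rebate: income exceeds £323,800 by £12,950, which is 11 full-or-partial £1,250 increments; reduction = 11 × £250 = £2,750, leaving £846.
Rural Housing Credit: income exceeds £270,700 by £66,050, which is 34 full-or-partial £2,000 increments; reduction = 34 × £18 = £612, leaving £192.
Total: £4,901 + £846 + £192 = £5,939.

£5,939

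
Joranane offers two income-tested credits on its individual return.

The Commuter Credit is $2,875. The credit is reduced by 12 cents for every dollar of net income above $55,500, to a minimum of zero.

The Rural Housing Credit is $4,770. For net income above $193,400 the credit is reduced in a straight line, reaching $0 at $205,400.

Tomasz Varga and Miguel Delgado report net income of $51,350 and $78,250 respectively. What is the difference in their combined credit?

$2,730

Tomasz ($51,350): Commuter Credit: $51,350 is at or below the $55,500 threshold, so the full $2,875 applies. Rural Housing Credit: $51,350 is at or below the $193,400 threshold, so the full $4,770 applies. total $2,875 + $4,770 = $7,645
Miguel ($78,250): Commuter Credit: 12% of the $22,750 excess over $55,500 is $2,730; credit = $2,875 − $2,730 = $145. Rural Housing Credit: $78,250 is at or below the $193,400 threshold, so the full $4,770 applies. total $145 + $4,770 = $4,915
Difference: |$7,645 − $4,915| = $2,730.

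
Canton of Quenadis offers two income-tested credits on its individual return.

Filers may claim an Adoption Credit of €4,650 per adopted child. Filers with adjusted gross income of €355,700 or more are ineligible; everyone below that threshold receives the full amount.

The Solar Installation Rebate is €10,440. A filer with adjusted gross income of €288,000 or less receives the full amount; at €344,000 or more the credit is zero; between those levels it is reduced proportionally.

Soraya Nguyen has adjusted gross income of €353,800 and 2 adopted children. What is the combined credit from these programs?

€9,300

Adoption Credit: base = 2 × €4,650 = €9,300. €353,800 is below the €355,700 cutoff, so the full €9,300 applies.
Solar Installation Rebate: €353,800 is at or above €344,000, so the credit is €0.
Total: €9,300 + €0 = €9,300.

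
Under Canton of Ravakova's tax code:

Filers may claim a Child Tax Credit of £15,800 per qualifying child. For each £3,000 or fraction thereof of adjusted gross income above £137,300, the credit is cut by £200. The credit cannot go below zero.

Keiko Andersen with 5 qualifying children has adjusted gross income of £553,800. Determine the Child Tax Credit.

£51,200

Child Tax Credit: base = 5 × £15,800 = £79,000. income exceeds £137,300 by £416,500, which is 139 full-or-partial £3,000 increments; reduction = 139 × £200 = £27,800, leaving £51,200.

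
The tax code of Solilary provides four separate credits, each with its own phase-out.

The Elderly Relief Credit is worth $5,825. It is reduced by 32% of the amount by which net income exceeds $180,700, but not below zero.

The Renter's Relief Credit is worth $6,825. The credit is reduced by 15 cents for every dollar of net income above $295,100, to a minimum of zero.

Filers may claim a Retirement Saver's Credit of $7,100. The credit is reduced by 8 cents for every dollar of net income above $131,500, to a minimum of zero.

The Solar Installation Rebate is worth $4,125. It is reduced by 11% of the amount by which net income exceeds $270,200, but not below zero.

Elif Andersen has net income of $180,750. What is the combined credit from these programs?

$19,919

Elderly Relief Credit: 32% of the $50 excess over $180,700 is $16; credit = $5,825 − $16 = $5,809.
Renter's Relief Credit: $180,750 is at or below the $295,100 threshold, so the full $6,825 applies.
Retirement Saver's Credit: 8% of the $49,250 excess over $131,500 is $3,940; credit = $7,100 − $3,940 = $3,160.
Solar Installation Rebate: $180,750 is at or below the $270,200 threshold, so the full $4,125 applies.
Total: $5,809 + $6,825 + $3,160 + $4,125 = $19,919.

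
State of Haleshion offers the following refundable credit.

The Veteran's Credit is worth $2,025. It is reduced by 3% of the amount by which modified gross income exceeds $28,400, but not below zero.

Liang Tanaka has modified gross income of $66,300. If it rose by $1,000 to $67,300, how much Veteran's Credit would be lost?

$30

At $66,300 — 3% of the $37,900 excess over $28,400 is $1,137; credit = $2,025 − $1,137 = $888.
At $67,300 — 3% of the $38,900 excess over $28,400 is $1,167; credit = $2,025 − $1,167 = $858.
Lost: $888 − $858 = $30.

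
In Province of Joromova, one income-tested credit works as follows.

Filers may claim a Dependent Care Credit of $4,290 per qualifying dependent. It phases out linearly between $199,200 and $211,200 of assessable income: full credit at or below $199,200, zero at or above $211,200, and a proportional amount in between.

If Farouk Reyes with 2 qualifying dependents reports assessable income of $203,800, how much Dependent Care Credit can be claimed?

$5,291

Dependent Care Credit: base = 2 × $4,290 = $8,580. $203,800 is $4,600 into a $12,000 phase-out range, leaving 7,400/12,000 of the credit: $8,580 × 7,400/12,000 = $5,291.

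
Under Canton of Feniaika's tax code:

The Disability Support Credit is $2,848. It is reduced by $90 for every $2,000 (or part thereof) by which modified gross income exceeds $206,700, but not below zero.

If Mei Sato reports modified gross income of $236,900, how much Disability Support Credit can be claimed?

$1,408

Disability Support Credit: income exceeds $206,700 by $30,200, which is 16 full-or-partial $2,000 increments; reduction = 16 × $90 = $1,440, leaving $1,408.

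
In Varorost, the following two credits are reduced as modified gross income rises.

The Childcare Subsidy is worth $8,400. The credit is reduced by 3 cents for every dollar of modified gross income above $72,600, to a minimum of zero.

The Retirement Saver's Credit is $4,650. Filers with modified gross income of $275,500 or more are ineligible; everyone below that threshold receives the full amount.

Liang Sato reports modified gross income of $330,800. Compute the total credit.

$654

Childcare Subsidy: 3% of the $258,200 excess over $72,600 is $7,746; credit = $8,400 − $7,746 = $654.
Retirement Saver's Credit: $330,800 meets or exceeds the $275,500 cutoff, so the credit is $0.
Total: $654 + $0 = $654.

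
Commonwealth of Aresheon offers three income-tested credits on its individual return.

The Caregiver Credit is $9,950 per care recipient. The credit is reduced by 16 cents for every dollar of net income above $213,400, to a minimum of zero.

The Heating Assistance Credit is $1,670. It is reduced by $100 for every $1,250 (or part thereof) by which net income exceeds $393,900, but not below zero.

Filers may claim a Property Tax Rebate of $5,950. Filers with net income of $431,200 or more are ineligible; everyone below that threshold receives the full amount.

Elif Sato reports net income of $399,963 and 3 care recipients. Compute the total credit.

Caregiver Credit: base = 3 × $9,950 = $29,850. 16% of the $186,563 excess over $213,400 is $29,850.08 ≥ base, so the credit is $0.
Heating Assistance Credit: income exceeds $393,900 by $6,063, which is 5 full-or-partial $1,250 increments; reduction = 5 × $100 = $500, leaving $1,170.
Property Tax Rebate: $399,963 is below the $431,200 cutoff, so the full $5,950 applies.
Total: $0 + $1,170 + $5,950 = $7,120.

$7,120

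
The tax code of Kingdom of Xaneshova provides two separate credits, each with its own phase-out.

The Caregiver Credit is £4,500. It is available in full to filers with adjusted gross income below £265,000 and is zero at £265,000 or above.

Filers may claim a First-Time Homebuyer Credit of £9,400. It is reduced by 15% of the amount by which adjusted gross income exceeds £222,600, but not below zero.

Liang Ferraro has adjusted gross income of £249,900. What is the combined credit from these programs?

£9,805

Caregiver Credit: £249,900 is below the £265,000 cutoff, so the full £4,500 applies.
First-Time Homebuyer Credit: 15% of the £27,300 excess over £222,600 is £4,095; credit = £9,400 − £4,095 = £5,305.
Total: £4,500 + £5,305 = £9,805.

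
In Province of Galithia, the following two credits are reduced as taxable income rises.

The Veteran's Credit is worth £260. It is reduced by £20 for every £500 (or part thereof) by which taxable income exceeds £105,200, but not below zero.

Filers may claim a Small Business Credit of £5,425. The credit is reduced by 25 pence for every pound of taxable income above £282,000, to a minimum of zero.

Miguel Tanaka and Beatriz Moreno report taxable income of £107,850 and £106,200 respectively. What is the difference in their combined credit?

£80

Miguel (£107,850): Veteran's Credit: income exceeds £105,200 by £2,650, which is 6 full-or-partial £500 increments; reduction = 6 × £20 = £120, leaving £140. Small Business Credit: £107,850 is at or below the £282,000 threshold, so the full £5,425 applies. total £140 + £5,425 = £5,565
Beatriz (£106,200): Veteran's Credit: income exceeds £105,200 by £1,000, which is 2 full-or-partial £500 increments; reduction = 2 × £20 = £40, leaving £220. Small Business Credit: £106,200 is at or below the £282,000 threshold, so the full £5,425 applies. total £220 + £5,425 = £5,645
Difference: |£5,565 − £5,645| = £80.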